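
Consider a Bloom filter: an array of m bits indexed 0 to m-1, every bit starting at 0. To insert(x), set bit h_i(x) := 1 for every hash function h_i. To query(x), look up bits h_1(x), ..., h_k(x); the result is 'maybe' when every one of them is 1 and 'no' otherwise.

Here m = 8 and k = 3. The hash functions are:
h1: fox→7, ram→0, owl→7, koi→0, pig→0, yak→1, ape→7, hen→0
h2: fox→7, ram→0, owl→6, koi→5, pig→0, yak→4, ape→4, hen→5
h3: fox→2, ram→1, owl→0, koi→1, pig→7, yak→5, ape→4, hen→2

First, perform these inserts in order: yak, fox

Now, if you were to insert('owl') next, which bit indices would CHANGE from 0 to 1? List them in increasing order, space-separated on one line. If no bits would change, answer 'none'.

Start: bits=00000000
After insert 'yak': sets bits 1 4 5 -> bits=01001100
After insert 'fox': sets bits 2 7 -> bits=01101101
insert 'owl' would touch bits 0 6 7; currently bit0=0, bit6=0, bit7=1
Bits that are 0 among those (would change 0->1): 0 6

Answer: 0 6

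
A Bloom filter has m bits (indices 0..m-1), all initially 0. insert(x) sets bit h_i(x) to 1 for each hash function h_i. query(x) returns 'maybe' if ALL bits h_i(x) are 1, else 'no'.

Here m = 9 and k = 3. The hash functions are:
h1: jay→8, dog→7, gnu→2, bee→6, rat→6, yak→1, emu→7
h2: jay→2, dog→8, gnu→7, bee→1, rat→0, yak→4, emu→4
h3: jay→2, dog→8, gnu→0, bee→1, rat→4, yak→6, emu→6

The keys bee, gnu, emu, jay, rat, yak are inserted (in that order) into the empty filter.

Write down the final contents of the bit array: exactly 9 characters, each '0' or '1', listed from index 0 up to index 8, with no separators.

Start: bits=000000000
After insert 'bee': sets bits 1 6 -> bits=010000100
After insert 'gnu': sets bits 0 2 7 -> bits=111000110
After insert 'emu': sets bits 4 6 7 -> bits=111010110
After insert 'jay': sets bits 2 8 -> bits=111010111
After insert 'rat': sets bits 0 4 6 -> bits=111010111
After insert 'yak': sets bits 1 4 6 -> bits=111010111

Answer: 111010111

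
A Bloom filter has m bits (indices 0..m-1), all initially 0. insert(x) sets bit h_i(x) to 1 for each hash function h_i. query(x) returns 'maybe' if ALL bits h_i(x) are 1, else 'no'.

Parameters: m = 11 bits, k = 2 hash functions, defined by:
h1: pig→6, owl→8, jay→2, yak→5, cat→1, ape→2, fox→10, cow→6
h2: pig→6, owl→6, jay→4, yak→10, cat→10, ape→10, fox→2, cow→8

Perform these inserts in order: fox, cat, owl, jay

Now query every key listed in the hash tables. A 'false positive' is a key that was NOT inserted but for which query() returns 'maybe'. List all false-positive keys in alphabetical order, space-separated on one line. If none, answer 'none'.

Start: bits=00000000000
After insert 'fox': sets bits 2 10 -> bits=00100000001
After insert 'cat': sets bits 1 10 -> bits=01100000001
After insert 'owl': sets bits 6 8 -> bits=01100010101
After insert 'jay': sets bits 2 4 -> bits=01101010101
Not inserted: ape cow pig yak — query each against bits=01101010101:
query ape: checks bit2=1, bit10=1 (all 1) -> maybe => FALSE POSITIVE
query cow: checks bit6=1, bit8=1 (all 1) -> maybe => FALSE POSITIVE
query pig: checks bit6=1 (all 1) -> maybe => FALSE POSITIVE
query yak: checks bit5=0, bit10=1 (has a 0) -> no => not a false positive
False positives (alphabetical): ape cow pig

Answer: ape cow pig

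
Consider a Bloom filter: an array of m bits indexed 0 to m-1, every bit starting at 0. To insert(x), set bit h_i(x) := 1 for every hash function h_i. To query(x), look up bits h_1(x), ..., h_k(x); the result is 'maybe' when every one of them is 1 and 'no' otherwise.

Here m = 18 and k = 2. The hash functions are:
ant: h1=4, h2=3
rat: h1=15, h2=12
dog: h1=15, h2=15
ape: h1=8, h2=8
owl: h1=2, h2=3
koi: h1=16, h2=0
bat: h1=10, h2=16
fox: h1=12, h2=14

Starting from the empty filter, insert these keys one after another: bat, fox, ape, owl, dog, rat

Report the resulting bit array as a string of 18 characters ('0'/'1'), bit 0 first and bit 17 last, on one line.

Answer: 001100001010101110

Derivation:
Start: bits=000000000000000000
After insert 'bat': sets bits 10 16 -> bits=000000000010000010
After insert 'fox': sets bits 12 14 -> bits=000000000010101010
After insert 'ape': sets bits 8 -> bits=000000001010101010
After insert 'owl': sets bits 2 3 -> bits=001100001010101010
After insert 'dog': sets bits 15 -> bits=001100001010101110
After insert 'rat': sets bits 12 15 -> bits=001100001010101110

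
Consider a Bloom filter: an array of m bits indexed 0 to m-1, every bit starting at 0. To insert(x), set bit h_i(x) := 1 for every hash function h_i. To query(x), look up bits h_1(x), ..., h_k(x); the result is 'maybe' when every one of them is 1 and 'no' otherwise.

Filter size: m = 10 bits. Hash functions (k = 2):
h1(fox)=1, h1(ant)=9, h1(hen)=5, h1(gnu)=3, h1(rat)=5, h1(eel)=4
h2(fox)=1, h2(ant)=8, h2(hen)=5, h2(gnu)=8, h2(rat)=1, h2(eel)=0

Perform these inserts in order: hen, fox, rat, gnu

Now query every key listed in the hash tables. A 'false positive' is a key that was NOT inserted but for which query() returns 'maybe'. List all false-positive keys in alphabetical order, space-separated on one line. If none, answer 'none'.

Answer: none

Derivation:
Start: bits=0000000000
After insert 'hen': sets bits 5 -> bits=0000010000
After insert 'fox': sets bits 1 -> bits=0100010000
After insert 'rat': sets bits 1 5 -> bits=0100010000
After insert 'gnu': sets bits 3 8 -> bits=0101010010
Not inserted: ant eel — query each against bits=0101010010:
query ant: checks bit8=1, bit9=0 (has a 0) -> no => not a false positive
query eel: checks bit0=0, bit4=0 (has a 0) -> no => not a false positive
False positives (alphabetical): none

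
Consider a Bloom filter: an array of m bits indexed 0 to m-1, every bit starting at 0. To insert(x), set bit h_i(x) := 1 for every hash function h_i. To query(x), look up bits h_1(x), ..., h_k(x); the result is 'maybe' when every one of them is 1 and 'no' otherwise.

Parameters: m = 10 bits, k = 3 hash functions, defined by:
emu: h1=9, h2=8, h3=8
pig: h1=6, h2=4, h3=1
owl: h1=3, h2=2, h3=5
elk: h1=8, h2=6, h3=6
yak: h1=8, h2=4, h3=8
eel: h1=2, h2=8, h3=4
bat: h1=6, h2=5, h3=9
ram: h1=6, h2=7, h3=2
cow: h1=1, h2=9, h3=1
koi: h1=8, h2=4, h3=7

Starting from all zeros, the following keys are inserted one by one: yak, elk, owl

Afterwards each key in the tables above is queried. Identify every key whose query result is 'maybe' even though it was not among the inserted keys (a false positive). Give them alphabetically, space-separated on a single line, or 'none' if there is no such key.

Answer: eel

Derivation:
Start: bits=0000000000
After insert 'yak': sets bits 4 8 -> bits=0000100010
After insert 'elk': sets bits 6 8 -> bits=0000101010
After insert 'owl': sets bits 2 3 5 -> bits=0011111010
Not inserted: bat cow eel emu koi pig ram — query each against bits=0011111010:
query bat: checks bit5=1, bit6=1, bit9=0 (has a 0) -> no => not a false positive
query cow: checks bit1=0, bit9=0 (has a 0) -> no => not a false positive
query eel: checks bit2=1, bit4=1, bit8=1 (all 1) -> maybe => FALSE POSITIVE
query emu: checks bit8=1, bit9=0 (has a 0) -> no => not a false positive
query koi: checks bit4=1, bit7=0, bit8=1 (has a 0) -> no => not a false positive
query pig: checks bit1=0, bit4=1, bit6=1 (has a 0) -> no => not a false positive
query ram: checks bit2=1, bit6=1, bit7=0 (has a 0) -> no => not a false positive
False positives (alphabetical): eel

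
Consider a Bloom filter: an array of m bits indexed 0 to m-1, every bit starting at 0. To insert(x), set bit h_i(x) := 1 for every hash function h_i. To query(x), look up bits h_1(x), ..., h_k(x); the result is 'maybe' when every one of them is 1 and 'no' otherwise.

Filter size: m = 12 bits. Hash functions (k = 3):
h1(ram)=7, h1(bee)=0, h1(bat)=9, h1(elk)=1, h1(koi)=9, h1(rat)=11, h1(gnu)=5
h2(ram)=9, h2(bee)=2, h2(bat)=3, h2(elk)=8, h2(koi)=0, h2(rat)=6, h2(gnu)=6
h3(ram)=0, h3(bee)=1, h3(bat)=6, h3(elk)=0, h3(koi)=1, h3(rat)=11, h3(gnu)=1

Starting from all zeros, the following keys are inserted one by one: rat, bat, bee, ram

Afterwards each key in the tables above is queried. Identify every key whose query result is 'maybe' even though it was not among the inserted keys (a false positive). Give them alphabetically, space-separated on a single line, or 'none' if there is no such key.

Answer: koi

Derivation:
Start: bits=000000000000
After insert 'rat': sets bits 6 11 -> bits=000000100001
After insert 'bat': sets bits 3 6 9 -> bits=000100100101
After insert 'bee': sets bits 0 1 2 -> bits=111100100101
After insert 'ram': sets bits 0 7 9 -> bits=111100110101
Not inserted: elk gnu koi — query each against bits=111100110101:
query elk: checks bit0=1, bit1=1, bit8=0 (has a 0) -> no => not a false positive
query gnu: checks bit1=1, bit5=0, bit6=1 (has a 0) -> no => not a false positive
query koi: checks bit0=1, bit1=1, bit9=1 (all 1) -> maybe => FALSE POSITIVE
False positives (alphabetical): koi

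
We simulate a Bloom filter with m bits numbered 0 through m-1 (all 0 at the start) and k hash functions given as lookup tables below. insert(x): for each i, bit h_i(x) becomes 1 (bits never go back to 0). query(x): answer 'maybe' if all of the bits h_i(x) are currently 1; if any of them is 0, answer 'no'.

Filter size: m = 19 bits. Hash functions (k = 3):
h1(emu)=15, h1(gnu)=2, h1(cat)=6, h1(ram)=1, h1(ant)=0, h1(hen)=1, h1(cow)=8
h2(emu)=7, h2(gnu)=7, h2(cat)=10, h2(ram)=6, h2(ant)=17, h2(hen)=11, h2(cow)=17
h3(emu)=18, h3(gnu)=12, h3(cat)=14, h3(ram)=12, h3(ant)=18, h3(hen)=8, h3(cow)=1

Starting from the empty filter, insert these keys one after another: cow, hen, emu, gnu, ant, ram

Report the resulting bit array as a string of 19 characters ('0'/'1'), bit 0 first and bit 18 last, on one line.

Answer: 1110001110011001011

Derivation:
Start: bits=0000000000000000000
After insert 'cow': sets bits 1 8 17 -> bits=0100000010000000010
After insert 'hen': sets bits 1 8 11 -> bits=0100000010010000010
After insert 'emu': sets bits 7 15 18 -> bits=0100000110010001011
After insert 'gnu': sets bits 2 7 12 -> bits=0110000110011001011
After insert 'ant': sets bits 0 17 18 -> bits=1110000110011001011
After insert 'ram': sets bits 1 6 12 -> bits=1110001110011001011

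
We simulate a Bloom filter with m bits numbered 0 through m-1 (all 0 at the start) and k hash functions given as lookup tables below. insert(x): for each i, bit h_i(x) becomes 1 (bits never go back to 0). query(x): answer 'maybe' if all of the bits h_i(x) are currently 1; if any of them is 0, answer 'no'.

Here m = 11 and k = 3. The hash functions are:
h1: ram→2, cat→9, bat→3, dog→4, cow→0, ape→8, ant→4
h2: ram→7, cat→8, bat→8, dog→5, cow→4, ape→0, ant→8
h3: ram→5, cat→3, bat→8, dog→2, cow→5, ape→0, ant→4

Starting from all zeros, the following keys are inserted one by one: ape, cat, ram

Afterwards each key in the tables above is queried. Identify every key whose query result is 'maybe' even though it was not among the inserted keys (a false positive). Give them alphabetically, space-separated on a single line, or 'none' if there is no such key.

Start: bits=00000000000
After insert 'ape': sets bits 0 8 -> bits=10000000100
After insert 'cat': sets bits 3 8 9 -> bits=10010000110
After insert 'ram': sets bits 2 5 7 -> bits=10110101110
Not inserted: ant bat cow dog — query each against bits=10110101110:
query ant: checks bit4=0, bit8=1 (has a 0) -> no => not a false positive
query bat: checks bit3=1, bit8=1 (all 1) -> maybe => FALSE POSITIVE
query cow: checks bit0=1, bit4=0, bit5=1 (has a 0) -> no => not a false positive
query dog: checks bit2=1, bit4=0, bit5=1 (has a 0) -> no => not a false positive
False positives (alphabetical): bat

Answer: bat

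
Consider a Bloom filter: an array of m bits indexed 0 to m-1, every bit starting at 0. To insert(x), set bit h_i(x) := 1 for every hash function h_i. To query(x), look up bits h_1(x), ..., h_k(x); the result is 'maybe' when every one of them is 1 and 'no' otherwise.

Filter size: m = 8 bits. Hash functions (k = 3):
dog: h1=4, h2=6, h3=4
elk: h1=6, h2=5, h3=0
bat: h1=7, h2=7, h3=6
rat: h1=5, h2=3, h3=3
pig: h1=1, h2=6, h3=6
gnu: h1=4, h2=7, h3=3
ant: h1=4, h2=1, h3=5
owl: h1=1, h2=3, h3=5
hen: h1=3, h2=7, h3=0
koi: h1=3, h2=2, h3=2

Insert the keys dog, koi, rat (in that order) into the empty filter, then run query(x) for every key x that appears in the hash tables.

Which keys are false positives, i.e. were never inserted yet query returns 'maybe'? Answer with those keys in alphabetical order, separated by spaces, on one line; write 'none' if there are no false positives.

Answer: none

Derivation:
Start: bits=00000000
After insert 'dog': sets bits 4 6 -> bits=00001010
After insert 'koi': sets bits 2 3 -> bits=00111010
After insert 'rat': sets bits 3 5 -> bits=00111110
Not inserted: ant bat elk gnu hen owl pig — query each against bits=00111110:
query ant: checks bit1=0, bit4=1, bit5=1 (has a 0) -> no => not a false positive
query bat: checks bit6=1, bit7=0 (has a 0) -> no => not a false positive
query elk: checks bit0=0, bit5=1, bit6=1 (has a 0) -> no => not a false positive
query gnu: checks bit3=1, bit4=1, bit7=0 (has a 0) -> no => not a false positive
query hen: checks bit0=0, bit3=1, bit7=0 (has a 0) -> no => not a false positive
query owl: checks bit1=0, bit3=1, bit5=1 (has a 0) -> no => not a false positive
query pig: checks bit1=0, bit6=1 (has a 0) -> no => not a false positive
False positives (alphabetical): none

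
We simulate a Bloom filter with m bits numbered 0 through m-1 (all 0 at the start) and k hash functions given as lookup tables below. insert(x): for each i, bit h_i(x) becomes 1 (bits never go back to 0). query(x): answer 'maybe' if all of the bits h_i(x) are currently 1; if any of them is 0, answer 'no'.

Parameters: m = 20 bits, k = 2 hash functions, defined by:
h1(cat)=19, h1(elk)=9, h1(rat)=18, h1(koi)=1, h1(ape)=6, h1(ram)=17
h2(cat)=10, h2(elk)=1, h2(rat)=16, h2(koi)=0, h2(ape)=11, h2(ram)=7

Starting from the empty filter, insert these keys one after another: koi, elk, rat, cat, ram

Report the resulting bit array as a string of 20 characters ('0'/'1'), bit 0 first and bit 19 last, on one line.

Start: bits=00000000000000000000
After insert 'koi': sets bits 0 1 -> bits=11000000000000000000
After insert 'elk': sets bits 1 9 -> bits=11000000010000000000
After insert 'rat': sets bits 16 18 -> bits=11000000010000001010
After insert 'cat': sets bits 10 19 -> bits=11000000011000001011
After insert 'ram': sets bits 7 17 -> bits=11000001011000001111

Answer: 11000001011000001111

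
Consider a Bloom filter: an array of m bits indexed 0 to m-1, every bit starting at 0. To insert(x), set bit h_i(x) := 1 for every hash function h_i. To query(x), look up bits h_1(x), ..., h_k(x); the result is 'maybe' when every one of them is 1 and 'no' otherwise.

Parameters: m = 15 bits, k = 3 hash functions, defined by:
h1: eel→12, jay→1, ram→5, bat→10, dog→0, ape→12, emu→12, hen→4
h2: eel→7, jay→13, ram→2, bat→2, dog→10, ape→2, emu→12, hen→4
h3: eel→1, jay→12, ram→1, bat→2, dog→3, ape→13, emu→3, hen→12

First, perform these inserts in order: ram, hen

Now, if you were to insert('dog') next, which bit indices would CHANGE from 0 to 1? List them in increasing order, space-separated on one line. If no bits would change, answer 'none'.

Start: bits=000000000000000
After insert 'ram': sets bits 1 2 5 -> bits=011001000000000
After insert 'hen': sets bits 4 12 -> bits=011011000000100
insert 'dog' would touch bits 0 3 10; currently bit0=0, bit3=0, bit10=0
Bits that are 0 among those (would change 0->1): 0 3 10

Answer: 0 3 10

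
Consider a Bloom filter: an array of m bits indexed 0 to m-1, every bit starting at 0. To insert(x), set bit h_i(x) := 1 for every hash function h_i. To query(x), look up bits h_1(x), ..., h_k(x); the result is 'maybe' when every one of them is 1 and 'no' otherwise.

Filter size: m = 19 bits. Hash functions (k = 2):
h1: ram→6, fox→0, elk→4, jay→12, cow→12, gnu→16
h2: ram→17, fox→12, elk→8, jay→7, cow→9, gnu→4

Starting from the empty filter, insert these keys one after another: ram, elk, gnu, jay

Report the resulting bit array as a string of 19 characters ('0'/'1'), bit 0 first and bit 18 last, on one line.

Start: bits=0000000000000000000
After insert 'ram': sets bits 6 17 -> bits=0000001000000000010
After insert 'elk': sets bits 4 8 -> bits=0000101010000000010
After insert 'gnu': sets bits 4 16 -> bits=0000101010000000110
After insert 'jay': sets bits 7 12 -> bits=0000101110001000110

Answer: 0000101110001000110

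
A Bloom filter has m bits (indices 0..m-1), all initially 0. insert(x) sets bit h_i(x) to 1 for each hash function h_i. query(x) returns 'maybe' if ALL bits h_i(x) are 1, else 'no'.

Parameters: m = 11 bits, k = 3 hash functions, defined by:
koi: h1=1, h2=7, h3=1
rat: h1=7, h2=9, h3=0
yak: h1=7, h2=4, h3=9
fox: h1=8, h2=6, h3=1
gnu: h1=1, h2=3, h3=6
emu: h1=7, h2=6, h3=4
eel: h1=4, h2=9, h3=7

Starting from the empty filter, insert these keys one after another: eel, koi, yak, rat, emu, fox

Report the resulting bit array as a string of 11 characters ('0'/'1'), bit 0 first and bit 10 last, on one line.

Start: bits=00000000000
After insert 'eel': sets bits 4 7 9 -> bits=00001001010
After insert 'koi': sets bits 1 7 -> bits=01001001010
After insert 'yak': sets bits 4 7 9 -> bits=01001001010
After insert 'rat': sets bits 0 7 9 -> bits=11001001010
After insert 'emu': sets bits 4 6 7 -> bits=11001011010
After insert 'fox': sets bits 1 6 8 -> bits=11001011110

Answer: 11001011110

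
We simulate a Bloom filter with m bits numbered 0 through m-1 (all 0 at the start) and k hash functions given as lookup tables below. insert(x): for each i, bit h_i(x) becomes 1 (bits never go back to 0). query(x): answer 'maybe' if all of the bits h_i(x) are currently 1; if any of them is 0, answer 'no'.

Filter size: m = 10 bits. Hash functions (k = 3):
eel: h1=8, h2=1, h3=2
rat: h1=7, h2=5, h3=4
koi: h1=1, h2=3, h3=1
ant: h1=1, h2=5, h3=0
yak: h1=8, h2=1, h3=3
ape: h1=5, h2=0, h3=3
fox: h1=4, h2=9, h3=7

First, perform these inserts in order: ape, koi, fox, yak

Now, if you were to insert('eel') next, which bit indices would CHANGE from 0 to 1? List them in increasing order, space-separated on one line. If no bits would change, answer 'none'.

Answer: 2

Derivation:
Start: bits=0000000000
After insert 'ape': sets bits 0 3 5 -> bits=1001010000
After insert 'koi': sets bits 1 3 -> bits=1101010000
After insert 'fox': sets bits 4 7 9 -> bits=1101110101
After insert 'yak': sets bits 1 3 8 -> bits=1101110111
insert 'eel' would touch bits 1 2 8; currently bit1=1, bit2=0, bit8=1
Bits that are 0 among those (would change 0->1): 2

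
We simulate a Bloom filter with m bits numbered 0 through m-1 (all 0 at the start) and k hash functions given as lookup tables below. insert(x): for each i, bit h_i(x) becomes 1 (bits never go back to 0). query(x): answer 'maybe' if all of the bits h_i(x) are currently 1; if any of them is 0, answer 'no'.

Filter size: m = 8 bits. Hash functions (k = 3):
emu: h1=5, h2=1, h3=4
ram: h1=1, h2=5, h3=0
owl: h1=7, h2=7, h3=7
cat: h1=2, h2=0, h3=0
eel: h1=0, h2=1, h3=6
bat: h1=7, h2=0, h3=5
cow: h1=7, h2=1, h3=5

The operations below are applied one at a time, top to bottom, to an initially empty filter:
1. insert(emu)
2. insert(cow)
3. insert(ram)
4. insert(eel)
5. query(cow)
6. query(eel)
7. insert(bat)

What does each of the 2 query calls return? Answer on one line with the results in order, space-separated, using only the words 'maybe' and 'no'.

Answer: maybe maybe

Derivation:
Start: bits=00000000
Op 1: insert emu -> sets bits 1 4 5 -> bits=01001100
Op 2: insert cow -> sets bits 1 5 7 -> bits=01001101
Op 3: insert ram -> sets bits 0 1 5 -> bits=11001101
Op 4: insert eel -> sets bits 0 1 6 -> bits=11001111
Op 5: query cow -> checks bit1=1, bit5=1, bit7=1 (all 1) -> maybe
Op 6: query eel -> checks bit0=1, bit1=1, bit6=1 (all 1) -> maybe
Op 7: insert bat -> sets bits 0 5 7 -> bits=11001111
Query results in order: maybe maybe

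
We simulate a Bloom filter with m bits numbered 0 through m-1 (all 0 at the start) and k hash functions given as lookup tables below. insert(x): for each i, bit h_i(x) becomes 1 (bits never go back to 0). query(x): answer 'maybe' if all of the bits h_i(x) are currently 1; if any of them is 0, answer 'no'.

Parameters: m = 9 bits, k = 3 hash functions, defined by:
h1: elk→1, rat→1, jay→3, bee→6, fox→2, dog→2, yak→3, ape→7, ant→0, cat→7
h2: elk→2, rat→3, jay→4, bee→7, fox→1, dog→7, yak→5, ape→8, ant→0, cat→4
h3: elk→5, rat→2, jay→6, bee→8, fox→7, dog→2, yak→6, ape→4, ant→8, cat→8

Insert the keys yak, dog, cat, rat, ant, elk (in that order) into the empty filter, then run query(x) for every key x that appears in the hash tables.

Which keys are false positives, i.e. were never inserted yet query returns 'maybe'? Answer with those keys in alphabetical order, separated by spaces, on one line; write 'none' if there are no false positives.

Answer: ape bee fox jay

Derivation:
Start: bits=000000000
After insert 'yak': sets bits 3 5 6 -> bits=000101100
After insert 'dog': sets bits 2 7 -> bits=001101110
After insert 'cat': sets bits 4 7 8 -> bits=001111111
After insert 'rat': sets bits 1 2 3 -> bits=011111111
After insert 'ant': sets bits 0 8 -> bits=111111111
After insert 'elk': sets bits 1 2 5 -> bits=111111111
Not inserted: ape bee fox jay — query each against bits=111111111:
query ape: checks bit4=1, bit7=1, bit8=1 (all 1) -> maybe => FALSE POSITIVE
query bee: checks bit6=1, bit7=1, bit8=1 (all 1) -> maybe => FALSE POSITIVE
query fox: checks bit1=1, bit2=1, bit7=1 (all 1) -> maybe => FALSE POSITIVE
query jay: checks bit3=1, bit4=1, bit6=1 (all 1) -> maybe => FALSE POSITIVE
False positives (alphabetical): ape bee fox jay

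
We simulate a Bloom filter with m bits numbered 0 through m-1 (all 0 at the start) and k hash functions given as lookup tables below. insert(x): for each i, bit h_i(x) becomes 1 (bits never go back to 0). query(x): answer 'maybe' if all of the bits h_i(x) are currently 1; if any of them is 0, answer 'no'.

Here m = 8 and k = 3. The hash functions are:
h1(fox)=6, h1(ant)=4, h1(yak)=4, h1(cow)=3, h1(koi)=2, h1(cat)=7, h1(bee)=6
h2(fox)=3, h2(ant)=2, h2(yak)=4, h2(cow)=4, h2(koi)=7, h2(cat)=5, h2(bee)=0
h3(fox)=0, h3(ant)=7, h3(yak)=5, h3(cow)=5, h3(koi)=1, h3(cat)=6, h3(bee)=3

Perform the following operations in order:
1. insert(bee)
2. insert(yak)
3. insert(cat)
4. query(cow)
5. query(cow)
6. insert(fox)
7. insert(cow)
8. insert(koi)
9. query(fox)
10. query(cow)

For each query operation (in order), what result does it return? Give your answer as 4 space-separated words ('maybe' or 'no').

Answer: maybe maybe maybe maybe

Derivation:
Start: bits=00000000
Op 1: insert bee -> sets bits 0 3 6 -> bits=10010010
Op 2: insert yak -> sets bits 4 5 -> bits=10011110
Op 3: insert cat -> sets bits 5 6 7 -> bits=10011111
Op 4: query cow -> checks bit3=1, bit4=1, bit5=1 (all 1) -> maybe
Op 5: query cow -> checks bit3=1, bit4=1, bit5=1 (all 1) -> maybe
Op 6: insert fox -> sets bits 0 3 6 -> bits=10011111
Op 7: insert cow -> sets bits 3 4 5 -> bits=10011111
Op 8: insert koi -> sets bits 1 2 7 -> bits=11111111
Op 9: query fox -> checks bit0=1, bit3=1, bit6=1 (all 1) -> maybe
Op 10: query cow -> checks bit3=1, bit4=1, bit5=1 (all 1) -> maybe
Query results in order: maybe maybe maybe maybe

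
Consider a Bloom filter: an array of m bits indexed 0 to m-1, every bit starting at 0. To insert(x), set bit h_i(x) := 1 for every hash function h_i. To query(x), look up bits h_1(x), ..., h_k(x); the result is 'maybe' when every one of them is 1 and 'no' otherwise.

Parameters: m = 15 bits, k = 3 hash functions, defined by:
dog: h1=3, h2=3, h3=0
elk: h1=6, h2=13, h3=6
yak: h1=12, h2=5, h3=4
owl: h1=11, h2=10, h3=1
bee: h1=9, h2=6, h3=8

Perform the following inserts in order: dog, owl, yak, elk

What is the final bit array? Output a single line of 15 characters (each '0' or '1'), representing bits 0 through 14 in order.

Answer: 110111100011110

Derivation:
Start: bits=000000000000000
After insert 'dog': sets bits 0 3 -> bits=100100000000000
After insert 'owl': sets bits 1 10 11 -> bits=110100000011000
After insert 'yak': sets bits 4 5 12 -> bits=110111000011100
After insert 'elk': sets bits 6 13 -> bits=110111100011110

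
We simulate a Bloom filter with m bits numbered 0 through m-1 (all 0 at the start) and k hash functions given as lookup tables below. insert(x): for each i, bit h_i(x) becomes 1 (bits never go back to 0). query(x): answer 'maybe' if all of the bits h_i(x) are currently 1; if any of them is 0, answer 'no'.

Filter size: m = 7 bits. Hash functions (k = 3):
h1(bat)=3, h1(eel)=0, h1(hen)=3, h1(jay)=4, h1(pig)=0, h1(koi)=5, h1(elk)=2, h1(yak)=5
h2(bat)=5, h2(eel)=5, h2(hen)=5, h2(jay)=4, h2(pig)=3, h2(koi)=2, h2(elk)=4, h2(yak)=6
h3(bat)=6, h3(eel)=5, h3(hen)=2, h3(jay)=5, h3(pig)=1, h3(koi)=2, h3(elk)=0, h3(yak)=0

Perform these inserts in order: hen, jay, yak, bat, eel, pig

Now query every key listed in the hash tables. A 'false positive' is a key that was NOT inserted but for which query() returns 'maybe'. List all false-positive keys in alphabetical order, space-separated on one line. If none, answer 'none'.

Answer: elk koi

Derivation:
Start: bits=0000000
After insert 'hen': sets bits 2 3 5 -> bits=0011010
After insert 'jay': sets bits 4 5 -> bits=0011110
After insert 'yak': sets bits 0 5 6 -> bits=1011111
After insert 'bat': sets bits 3 5 6 -> bits=1011111
After insert 'eel': sets bits 0 5 -> bits=1011111
After insert 'pig': sets bits 0 1 3 -> bits=1111111
Not inserted: elk koi — query each against bits=1111111:
query elk: checks bit0=1, bit2=1, bit4=1 (all 1) -> maybe => FALSE POSITIVE
query koi: checks bit2=1, bit5=1 (all 1) -> maybe => FALSE POSITIVE
False positives (alphabetical): elk koi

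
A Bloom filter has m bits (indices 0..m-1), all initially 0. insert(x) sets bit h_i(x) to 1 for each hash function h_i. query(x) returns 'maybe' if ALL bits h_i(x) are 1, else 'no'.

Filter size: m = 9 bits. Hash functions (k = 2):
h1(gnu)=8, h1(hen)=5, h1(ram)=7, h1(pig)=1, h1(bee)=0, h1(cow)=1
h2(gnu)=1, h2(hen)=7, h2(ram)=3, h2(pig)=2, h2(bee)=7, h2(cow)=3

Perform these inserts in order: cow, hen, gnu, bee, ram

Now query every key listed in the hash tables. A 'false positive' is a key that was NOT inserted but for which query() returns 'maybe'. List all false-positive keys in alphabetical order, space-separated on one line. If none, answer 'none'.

Answer: none

Derivation:
Start: bits=000000000
After insert 'cow': sets bits 1 3 -> bits=010100000
After insert 'hen': sets bits 5 7 -> bits=010101010
After insert 'gnu': sets bits 1 8 -> bits=010101011
After insert 'bee': sets bits 0 7 -> bits=110101011
After insert 'ram': sets bits 3 7 -> bits=110101011
Not inserted: pig — query each against bits=110101011:
query pig: checks bit1=1, bit2=0 (has a 0) -> no => not a false positive
False positives (alphabetical): none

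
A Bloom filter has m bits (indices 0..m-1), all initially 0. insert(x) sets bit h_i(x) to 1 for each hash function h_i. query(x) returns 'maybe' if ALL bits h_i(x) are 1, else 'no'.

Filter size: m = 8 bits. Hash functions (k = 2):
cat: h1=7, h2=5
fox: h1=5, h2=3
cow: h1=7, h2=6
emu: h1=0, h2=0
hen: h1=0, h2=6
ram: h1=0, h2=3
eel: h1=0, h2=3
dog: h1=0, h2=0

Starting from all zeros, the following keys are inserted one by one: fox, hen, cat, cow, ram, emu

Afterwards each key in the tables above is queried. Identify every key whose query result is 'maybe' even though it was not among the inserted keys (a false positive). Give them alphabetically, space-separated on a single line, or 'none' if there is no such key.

Start: bits=00000000
After insert 'fox': sets bits 3 5 -> bits=00010100
After insert 'hen': sets bits 0 6 -> bits=10010110
After insert 'cat': sets bits 5 7 -> bits=10010111
After insert 'cow': sets bits 6 7 -> bits=10010111
After insert 'ram': sets bits 0 3 -> bits=10010111
After insert 'emu': sets bits 0 -> bits=10010111
Not inserted: dog eel — query each against bits=10010111:
query dog: checks bit0=1 (all 1) -> maybe => FALSE POSITIVE
query eel: checks bit0=1, bit3=1 (all 1) -> maybe => FALSE POSITIVE
False positives (alphabetical): dog eel

Answer: dog eel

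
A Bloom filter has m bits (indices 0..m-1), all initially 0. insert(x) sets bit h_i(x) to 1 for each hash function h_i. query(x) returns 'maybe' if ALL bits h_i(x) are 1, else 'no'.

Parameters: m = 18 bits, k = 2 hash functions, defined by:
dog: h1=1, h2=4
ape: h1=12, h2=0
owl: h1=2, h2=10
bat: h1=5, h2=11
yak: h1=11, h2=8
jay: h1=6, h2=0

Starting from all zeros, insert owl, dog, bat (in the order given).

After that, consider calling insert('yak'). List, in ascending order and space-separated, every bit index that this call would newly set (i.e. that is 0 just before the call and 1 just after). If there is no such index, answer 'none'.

Start: bits=000000000000000000
After insert 'owl': sets bits 2 10 -> bits=001000000010000000
After insert 'dog': sets bits 1 4 -> bits=011010000010000000
After insert 'bat': sets bits 5 11 -> bits=011011000011000000
insert 'yak' would touch bits 8 11; currently bit8=0, bit11=1
Bits that are 0 among those (would change 0->1): 8

Answer: 8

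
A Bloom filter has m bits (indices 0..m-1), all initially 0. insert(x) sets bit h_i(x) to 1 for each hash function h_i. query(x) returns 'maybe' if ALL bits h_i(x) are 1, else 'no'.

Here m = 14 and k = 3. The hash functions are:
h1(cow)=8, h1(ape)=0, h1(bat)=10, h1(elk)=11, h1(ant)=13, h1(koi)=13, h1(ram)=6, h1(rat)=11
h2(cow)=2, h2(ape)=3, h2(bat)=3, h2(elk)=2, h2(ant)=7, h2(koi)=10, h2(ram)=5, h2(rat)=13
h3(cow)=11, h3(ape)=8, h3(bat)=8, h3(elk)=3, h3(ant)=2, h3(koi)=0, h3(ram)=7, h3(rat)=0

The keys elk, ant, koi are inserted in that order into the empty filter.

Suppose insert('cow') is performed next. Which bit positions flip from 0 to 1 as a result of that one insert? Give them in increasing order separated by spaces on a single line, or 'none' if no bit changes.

Answer: 8

Derivation:
Start: bits=00000000000000
After insert 'elk': sets bits 2 3 11 -> bits=00110000000100
After insert 'ant': sets bits 2 7 13 -> bits=00110001000101
After insert 'koi': sets bits 0 10 13 -> bits=10110001001101
insert 'cow' would touch bits 2 8 11; currently bit2=1, bit8=0, bit11=1
Bits that are 0 among those (would change 0->1): 8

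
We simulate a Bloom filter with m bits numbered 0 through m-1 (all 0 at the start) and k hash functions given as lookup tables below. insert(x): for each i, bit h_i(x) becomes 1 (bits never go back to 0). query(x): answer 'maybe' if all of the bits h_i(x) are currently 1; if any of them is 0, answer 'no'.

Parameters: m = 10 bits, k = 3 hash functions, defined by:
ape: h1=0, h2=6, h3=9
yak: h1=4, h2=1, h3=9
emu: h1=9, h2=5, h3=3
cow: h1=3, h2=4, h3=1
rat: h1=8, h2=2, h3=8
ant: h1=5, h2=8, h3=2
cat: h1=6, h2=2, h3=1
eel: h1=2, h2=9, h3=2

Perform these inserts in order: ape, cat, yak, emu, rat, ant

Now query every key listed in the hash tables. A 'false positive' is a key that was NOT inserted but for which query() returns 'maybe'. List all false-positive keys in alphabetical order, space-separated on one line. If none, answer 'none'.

Start: bits=0000000000
After insert 'ape': sets bits 0 6 9 -> bits=1000001001
After insert 'cat': sets bits 1 2 6 -> bits=1110001001
After insert 'yak': sets bits 1 4 9 -> bits=1110101001
After insert 'emu': sets bits 3 5 9 -> bits=1111111001
After insert 'rat': sets bits 2 8 -> bits=1111111011
After insert 'ant': sets bits 2 5 8 -> bits=1111111011
Not inserted: cow eel — query each against bits=1111111011:
query cow: checks bit1=1, bit3=1, bit4=1 (all 1) -> maybe => FALSE POSITIVE
query eel: checks bit2=1, bit9=1 (all 1) -> maybe => FALSE POSITIVE
False positives (alphabetical): cow eel

Answer: cow eel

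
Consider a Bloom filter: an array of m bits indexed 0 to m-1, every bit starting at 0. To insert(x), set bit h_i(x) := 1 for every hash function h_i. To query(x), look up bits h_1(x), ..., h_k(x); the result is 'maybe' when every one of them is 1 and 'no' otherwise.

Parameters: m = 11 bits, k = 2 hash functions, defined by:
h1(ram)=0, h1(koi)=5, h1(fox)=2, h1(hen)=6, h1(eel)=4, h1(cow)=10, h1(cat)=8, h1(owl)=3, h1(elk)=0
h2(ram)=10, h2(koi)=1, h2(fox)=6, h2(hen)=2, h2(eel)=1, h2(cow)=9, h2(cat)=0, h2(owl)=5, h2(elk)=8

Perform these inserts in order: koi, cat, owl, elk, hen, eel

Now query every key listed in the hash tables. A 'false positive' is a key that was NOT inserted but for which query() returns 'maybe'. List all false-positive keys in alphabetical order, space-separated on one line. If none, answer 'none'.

Start: bits=00000000000
After insert 'koi': sets bits 1 5 -> bits=01000100000
After insert 'cat': sets bits 0 8 -> bits=11000100100
After insert 'owl': sets bits 3 5 -> bits=11010100100
After insert 'elk': sets bits 0 8 -> bits=11010100100
After insert 'hen': sets bits 2 6 -> bits=11110110100
After insert 'eel': sets bits 1 4 -> bits=11111110100
Not inserted: cow fox ram — query each against bits=11111110100:
query cow: checks bit9=0, bit10=0 (has a 0) -> no => not a false positive
query fox: checks bit2=1, bit6=1 (all 1) -> maybe => FALSE POSITIVE
query ram: checks bit0=1, bit10=0 (has a 0) -> no => not a false positive
False positives (alphabetical): fox

Answer: fox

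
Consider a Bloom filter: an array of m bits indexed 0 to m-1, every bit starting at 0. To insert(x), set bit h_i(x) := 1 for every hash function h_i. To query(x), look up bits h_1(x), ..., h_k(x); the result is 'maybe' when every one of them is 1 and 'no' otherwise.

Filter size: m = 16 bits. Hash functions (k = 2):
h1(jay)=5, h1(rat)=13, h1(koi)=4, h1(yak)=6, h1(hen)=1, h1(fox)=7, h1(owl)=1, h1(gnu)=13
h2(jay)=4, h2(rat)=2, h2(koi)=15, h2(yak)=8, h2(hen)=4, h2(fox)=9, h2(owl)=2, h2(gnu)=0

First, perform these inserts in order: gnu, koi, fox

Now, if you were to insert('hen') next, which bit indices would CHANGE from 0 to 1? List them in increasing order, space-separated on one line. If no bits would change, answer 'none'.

Start: bits=0000000000000000
After insert 'gnu': sets bits 0 13 -> bits=1000000000000100
After insert 'koi': sets bits 4 15 -> bits=1000100000000101
After insert 'fox': sets bits 7 9 -> bits=1000100101000101
insert 'hen' would touch bits 1 4; currently bit1=0, bit4=1
Bits that are 0 among those (would change 0->1): 1

Answer: 1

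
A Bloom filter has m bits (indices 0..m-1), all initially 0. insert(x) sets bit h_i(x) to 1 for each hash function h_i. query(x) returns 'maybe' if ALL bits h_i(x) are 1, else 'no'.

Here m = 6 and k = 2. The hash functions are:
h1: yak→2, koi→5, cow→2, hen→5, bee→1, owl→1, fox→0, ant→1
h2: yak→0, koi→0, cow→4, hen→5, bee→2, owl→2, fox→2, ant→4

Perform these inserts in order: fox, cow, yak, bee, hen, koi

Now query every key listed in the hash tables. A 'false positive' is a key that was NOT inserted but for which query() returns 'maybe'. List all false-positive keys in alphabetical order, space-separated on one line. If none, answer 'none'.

Start: bits=000000
After insert 'fox': sets bits 0 2 -> bits=101000
After insert 'cow': sets bits 2 4 -> bits=101010
After insert 'yak': sets bits 0 2 -> bits=101010
After insert 'bee': sets bits 1 2 -> bits=111010
After insert 'hen': sets bits 5 -> bits=111011
After insert 'koi': sets bits 0 5 -> bits=111011
Not inserted: ant owl — query each against bits=111011:
query ant: checks bit1=1, bit4=1 (all 1) -> maybe => FALSE POSITIVE
query owl: checks bit1=1, bit2=1 (all 1) -> maybe => FALSE POSITIVE
False positives (alphabetical): ant owl

Answer: ant owl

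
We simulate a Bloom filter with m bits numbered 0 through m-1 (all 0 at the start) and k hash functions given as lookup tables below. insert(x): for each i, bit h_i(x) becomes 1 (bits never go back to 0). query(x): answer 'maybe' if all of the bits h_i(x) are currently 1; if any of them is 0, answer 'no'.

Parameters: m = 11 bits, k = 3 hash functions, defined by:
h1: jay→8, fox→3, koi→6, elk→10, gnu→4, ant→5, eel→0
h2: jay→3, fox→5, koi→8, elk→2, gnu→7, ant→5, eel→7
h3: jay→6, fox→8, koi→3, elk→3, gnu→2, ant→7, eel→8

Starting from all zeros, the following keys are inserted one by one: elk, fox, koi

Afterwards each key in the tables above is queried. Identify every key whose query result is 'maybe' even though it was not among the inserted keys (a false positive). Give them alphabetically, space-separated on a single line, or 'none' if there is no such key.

Answer: jay

Derivation:
Start: bits=00000000000
After insert 'elk': sets bits 2 3 10 -> bits=00110000001
After insert 'fox': sets bits 3 5 8 -> bits=00110100101
After insert 'koi': sets bits 3 6 8 -> bits=00110110101
Not inserted: ant eel gnu jay — query each against bits=00110110101:
query ant: checks bit5=1, bit7=0 (has a 0) -> no => not a false positive
query eel: checks bit0=0, bit7=0, bit8=1 (has a 0) -> no => not a false positive
query gnu: checks bit2=1, bit4=0, bit7=0 (has a 0) -> no => not a false positive
query jay: checks bit3=1, bit6=1, bit8=1 (all 1) -> maybe => FALSE POSITIVE
False positives (alphabetical): jay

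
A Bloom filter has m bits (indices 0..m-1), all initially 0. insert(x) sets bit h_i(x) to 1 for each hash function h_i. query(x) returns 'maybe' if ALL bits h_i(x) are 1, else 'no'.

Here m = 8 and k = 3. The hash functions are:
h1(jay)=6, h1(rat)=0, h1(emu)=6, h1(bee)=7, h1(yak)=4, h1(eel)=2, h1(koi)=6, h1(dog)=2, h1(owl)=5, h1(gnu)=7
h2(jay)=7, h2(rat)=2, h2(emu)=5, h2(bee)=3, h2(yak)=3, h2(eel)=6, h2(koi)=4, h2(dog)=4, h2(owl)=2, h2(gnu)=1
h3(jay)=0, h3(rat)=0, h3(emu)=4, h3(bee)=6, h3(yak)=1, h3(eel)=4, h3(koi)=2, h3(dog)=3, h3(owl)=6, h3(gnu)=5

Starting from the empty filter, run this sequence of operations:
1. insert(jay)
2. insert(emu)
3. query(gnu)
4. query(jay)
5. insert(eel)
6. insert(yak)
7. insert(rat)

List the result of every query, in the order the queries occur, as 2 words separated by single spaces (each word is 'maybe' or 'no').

Start: bits=00000000
Op 1: insert jay -> sets bits 0 6 7 -> bits=10000011
Op 2: insert emu -> sets bits 4 5 6 -> bits=10001111
Op 3: query gnu -> checks bit1=0, bit5=1, bit7=1 (has a 0) -> no
Op 4: query jay -> checks bit0=1, bit6=1, bit7=1 (all 1) -> maybe
Op 5: insert eel -> sets bits 2 4 6 -> bits=10101111
Op 6: insert yak -> sets bits 1 3 4 -> bits=11111111
Op 7: insert rat -> sets bits 0 2 -> bits=11111111
Query results in order: no maybe

Answer: no maybe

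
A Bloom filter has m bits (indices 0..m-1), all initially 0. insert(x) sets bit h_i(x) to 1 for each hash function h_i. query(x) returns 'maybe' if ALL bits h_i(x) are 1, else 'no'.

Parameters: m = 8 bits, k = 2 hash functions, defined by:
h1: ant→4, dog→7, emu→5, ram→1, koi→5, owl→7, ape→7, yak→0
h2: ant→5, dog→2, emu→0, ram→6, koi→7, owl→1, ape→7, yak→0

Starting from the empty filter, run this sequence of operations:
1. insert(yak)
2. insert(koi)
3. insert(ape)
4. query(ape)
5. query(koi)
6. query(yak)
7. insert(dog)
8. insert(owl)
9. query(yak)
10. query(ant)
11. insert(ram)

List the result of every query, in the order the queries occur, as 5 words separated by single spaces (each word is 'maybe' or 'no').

Answer: maybe maybe maybe maybe no

Derivation:
Start: bits=00000000
Op 1: insert yak -> sets bits 0 -> bits=10000000
Op 2: insert koi -> sets bits 5 7 -> bits=10000101
Op 3: insert ape -> sets bits 7 -> bits=10000101
Op 4: query ape -> checks bit7=1 (all 1) -> maybe
Op 5: query koi -> checks bit5=1, bit7=1 (all 1) -> maybe
Op 6: query yak -> checks bit0=1 (all 1) -> maybe
Op 7: insert dog -> sets bits 2 7 -> bits=10100101
Op 8: insert owl -> sets bits 1 7 -> bits=11100101
Op 9: query yak -> checks bit0=1 (all 1) -> maybe
Op 10: query ant -> checks bit4=0, bit5=1 (has a 0) -> no
Op 11: insert ram -> sets bits 1 6 -> bits=11100111
Query results in order: maybe maybe maybe maybe no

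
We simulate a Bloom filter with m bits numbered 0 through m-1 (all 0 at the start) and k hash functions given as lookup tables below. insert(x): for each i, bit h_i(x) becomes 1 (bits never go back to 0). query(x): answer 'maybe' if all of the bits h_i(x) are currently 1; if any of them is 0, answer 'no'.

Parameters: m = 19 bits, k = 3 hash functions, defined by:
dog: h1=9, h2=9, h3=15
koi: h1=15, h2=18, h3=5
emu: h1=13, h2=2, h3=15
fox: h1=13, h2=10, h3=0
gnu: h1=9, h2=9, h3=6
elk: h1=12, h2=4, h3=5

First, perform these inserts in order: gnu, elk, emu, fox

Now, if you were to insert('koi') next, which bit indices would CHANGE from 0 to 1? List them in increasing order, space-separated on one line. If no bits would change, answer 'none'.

Start: bits=0000000000000000000
After insert 'gnu': sets bits 6 9 -> bits=0000001001000000000
After insert 'elk': sets bits 4 5 12 -> bits=0000111001001000000
After insert 'emu': sets bits 2 13 15 -> bits=0010111001001101000
After insert 'fox': sets bits 0 10 13 -> bits=1010111001101101000
insert 'koi' would touch bits 5 15 18; currently bit5=1, bit15=1, bit18=0
Bits that are 0 among those (would change 0->1): 18

Answer: 18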